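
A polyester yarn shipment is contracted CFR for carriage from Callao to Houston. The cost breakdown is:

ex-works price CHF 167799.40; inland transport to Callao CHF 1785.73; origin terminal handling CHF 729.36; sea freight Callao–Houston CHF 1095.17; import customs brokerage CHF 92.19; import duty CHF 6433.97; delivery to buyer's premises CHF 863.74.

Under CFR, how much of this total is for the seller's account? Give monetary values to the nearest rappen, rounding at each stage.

CFR: the seller pays costs through ocean freight to the destination port, but not insurance.
Seller's account: goods 167799.40 + inland to port 1785.73 + origin terminal 729.36 + freight 1095.17 = 171409.66
Buyer's account: brokerage 92.19 + duty 6433.97 + delivery 863.74 = 7389.90

Seller's account: CHF 171409.66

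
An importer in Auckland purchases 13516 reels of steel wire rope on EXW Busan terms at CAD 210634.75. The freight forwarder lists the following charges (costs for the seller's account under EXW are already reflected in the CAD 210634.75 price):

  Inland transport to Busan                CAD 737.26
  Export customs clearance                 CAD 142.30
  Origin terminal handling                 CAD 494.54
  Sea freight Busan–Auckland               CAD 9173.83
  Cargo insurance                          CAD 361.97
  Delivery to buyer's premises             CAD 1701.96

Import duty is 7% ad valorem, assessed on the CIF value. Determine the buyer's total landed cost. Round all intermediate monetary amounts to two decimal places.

Total landed cost: CAD 238754.74

EXW: the seller makes goods available at their premises; the buyer bears all onward costs.
CIF value = EXW price + inland to port + export clearance + origin terminal + freight + insurance = 210634.75 + 737.26 + 142.30 + 494.54 + 9173.83 + 361.97 = 221544.65
Import duty = 221544.65 × 7% = 15508.13
Buyer bears: inland to port 737.26 + export clearance 142.30 + origin terminal 494.54 + freight 9173.83 + insurance 361.97 + delivery 1701.96 + duty 15508.13 = 28119.99
Landed cost = invoice 210634.75 + 28119.99 = 238754.74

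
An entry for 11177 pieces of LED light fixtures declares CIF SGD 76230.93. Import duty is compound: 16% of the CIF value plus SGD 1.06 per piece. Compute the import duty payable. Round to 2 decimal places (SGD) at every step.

Ad valorem component: 76230.93 × 16% = 12196.95
Specific component: 11177 × 1.06 = 11847.62
Import duty = 12196.95 + 11847.62 = 24044.57

Import duty: SGD 24044.57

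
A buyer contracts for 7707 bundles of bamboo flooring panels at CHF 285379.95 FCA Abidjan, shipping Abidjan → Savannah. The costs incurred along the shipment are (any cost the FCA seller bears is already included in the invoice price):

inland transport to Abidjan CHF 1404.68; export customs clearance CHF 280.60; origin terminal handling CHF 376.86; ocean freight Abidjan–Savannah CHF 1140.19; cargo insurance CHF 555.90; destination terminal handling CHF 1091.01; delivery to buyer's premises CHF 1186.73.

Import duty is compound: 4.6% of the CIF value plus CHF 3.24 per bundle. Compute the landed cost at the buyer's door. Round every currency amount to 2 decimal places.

Total landed cost: CHF 327924.15

FCA: the seller delivers export-cleared goods to the carrier; the buyer bears costs from that point.
Already in the invoice (seller's account under FCA): inland to port, export clearance — exclude.
CIF value = FCA price + origin terminal + freight + insurance = 285379.95 + 376.86 + 1140.19 + 555.90 = 287452.90
Ad valorem component: 287452.90 × 4.6% = 13222.83
Specific component: 7707 × 3.24 = 24970.68
Import duty = 13222.83 + 24970.68 = 38193.51
Buyer bears: origin terminal 376.86 + freight 1140.19 + insurance 555.90 + destination terminal 1091.01 + delivery 1186.73 + duty 38193.51 = 42544.20
Landed cost = invoice 285379.95 + 42544.20 = 327924.15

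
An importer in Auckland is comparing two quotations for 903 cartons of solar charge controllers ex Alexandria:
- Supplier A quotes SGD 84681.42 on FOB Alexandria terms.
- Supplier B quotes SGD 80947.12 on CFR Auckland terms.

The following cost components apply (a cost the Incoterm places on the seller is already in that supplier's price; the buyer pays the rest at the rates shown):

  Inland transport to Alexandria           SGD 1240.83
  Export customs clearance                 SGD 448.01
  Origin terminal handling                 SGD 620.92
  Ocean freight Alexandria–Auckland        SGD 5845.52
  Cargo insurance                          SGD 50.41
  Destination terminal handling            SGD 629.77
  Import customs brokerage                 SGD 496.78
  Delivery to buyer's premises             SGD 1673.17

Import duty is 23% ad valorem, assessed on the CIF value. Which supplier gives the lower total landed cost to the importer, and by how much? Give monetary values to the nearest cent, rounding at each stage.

Supplier A (FOB):
CIF value = FOB price + freight + insurance = 84681.42 + 5845.52 + 50.41 = 90577.35
Import duty = 90577.35 × 23% = 20832.79
Buyer bears (A): 5845.52 + 50.41 + 629.77 + 496.78 + 1673.17 = 8695.65
Landed cost (A) = invoice 84681.42 + 8695.65 + duty 20832.79 = 114209.86
Supplier B (CFR):
CIF value = CFR price + insurance = 80947.12 + 50.41 = 80997.53
Import duty = 80997.53 × 23% = 18629.43
Buyer bears (B): 50.41 + 629.77 + 496.78 + 1673.17 = 2850.13
Landed cost (B) = invoice 80947.12 + 2850.13 + duty 18629.43 = 102426.68
Difference = |114209.86 − 102426.68| = 11783.18

Supplier B is cheaper by SGD 11783.18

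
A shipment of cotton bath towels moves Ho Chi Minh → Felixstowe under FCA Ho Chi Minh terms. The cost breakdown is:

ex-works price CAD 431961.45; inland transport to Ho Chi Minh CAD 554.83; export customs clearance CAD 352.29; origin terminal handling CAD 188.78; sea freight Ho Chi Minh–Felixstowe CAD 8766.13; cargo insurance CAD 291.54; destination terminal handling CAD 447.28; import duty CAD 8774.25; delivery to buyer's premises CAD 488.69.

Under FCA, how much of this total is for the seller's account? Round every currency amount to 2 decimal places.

FCA: the seller delivers export-cleared goods to the carrier; the buyer bears costs from that point.
Seller's account: goods 431961.45 + inland to port 554.83 + export clearance 352.29 = 432868.57
Buyer's account: origin terminal 188.78 + freight 8766.13 + insurance 291.54 + destination terminal 447.28 + duty 8774.25 + delivery 488.69 = 18956.67

Seller's account: CAD 432868.57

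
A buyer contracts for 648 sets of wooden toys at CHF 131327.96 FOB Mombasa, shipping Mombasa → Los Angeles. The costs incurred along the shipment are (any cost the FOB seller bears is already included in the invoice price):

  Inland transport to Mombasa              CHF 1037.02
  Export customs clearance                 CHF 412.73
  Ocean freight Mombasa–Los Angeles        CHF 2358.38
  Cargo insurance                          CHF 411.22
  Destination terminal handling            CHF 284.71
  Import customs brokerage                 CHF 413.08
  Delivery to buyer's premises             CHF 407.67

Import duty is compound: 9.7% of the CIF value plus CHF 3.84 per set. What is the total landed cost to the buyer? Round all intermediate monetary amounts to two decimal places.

Total landed cost: CHF 150698.80

FOB: the seller bears costs until goods are on board at the origin port; the buyer bears freight, insurance and all costs thereafter.
Already in the invoice (seller's account under FOB): inland to port, export clearance — exclude.
CIF value = FOB price + freight + insurance = 131327.96 + 2358.38 + 411.22 = 134097.56
Ad valorem component: 134097.56 × 9.7% = 13007.46
Specific component: 648 × 3.84 = 2488.32
Import duty = 13007.46 + 2488.32 = 15495.78
Buyer bears: freight 2358.38 + insurance 411.22 + destination terminal 284.71 + brokerage 413.08 + delivery 407.67 + duty 15495.78 = 19370.84
Landed cost = invoice 131327.96 + 19370.84 = 150698.80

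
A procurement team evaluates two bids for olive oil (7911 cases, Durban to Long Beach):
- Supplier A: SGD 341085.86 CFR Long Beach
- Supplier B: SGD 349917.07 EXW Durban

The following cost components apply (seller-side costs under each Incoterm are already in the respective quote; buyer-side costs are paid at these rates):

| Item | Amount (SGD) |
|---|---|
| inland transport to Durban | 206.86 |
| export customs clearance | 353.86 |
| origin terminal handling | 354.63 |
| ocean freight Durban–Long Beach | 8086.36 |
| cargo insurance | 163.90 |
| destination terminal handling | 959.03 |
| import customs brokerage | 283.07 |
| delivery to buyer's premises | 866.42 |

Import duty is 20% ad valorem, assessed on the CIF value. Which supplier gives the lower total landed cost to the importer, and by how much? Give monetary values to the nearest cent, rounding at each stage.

Supplier A (CFR):
CIF value = CFR price + insurance = 341085.86 + 163.90 = 341249.76
Import duty = 341249.76 × 20% = 68249.95
Buyer bears (A): 163.90 + 959.03 + 283.07 + 866.42 = 2272.42
Landed cost (A) = invoice 341085.86 + 2272.42 + duty 68249.95 = 411608.23
Supplier B (EXW):
CIF value = EXW price + inland to port + export clearance + origin terminal + freight + insurance = 349917.07 + 206.86 + 353.86 + 354.63 + 8086.36 + 163.90 = 359082.68
Import duty = 359082.68 × 20% = 71816.54
Buyer bears (B): 206.86 + 353.86 + 354.63 + 8086.36 + 163.90 + 959.03 + 283.07 + 866.42 = 11274.13
Landed cost (B) = invoice 349917.07 + 11274.13 + duty 71816.54 = 433007.74
Difference = |411608.23 − 433007.74| = 21399.51

Supplier A is cheaper by SGD 21399.51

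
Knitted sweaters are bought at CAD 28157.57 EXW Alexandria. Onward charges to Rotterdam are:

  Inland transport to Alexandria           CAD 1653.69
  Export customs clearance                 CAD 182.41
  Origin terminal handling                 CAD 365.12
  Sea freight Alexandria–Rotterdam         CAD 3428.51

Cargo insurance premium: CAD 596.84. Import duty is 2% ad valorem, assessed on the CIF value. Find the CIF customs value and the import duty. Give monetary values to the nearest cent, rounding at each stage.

CIF value: CAD 34384.14; import duty: CAD 687.68

CIF = EXW price + pre-shipment costs + freight + insurance
CIF = 28157.57 + 1653.69 + 182.41 + 365.12 + 3428.51 + 596.84 = 34384.14
Import duty = 34384.14 × 2% = 687.68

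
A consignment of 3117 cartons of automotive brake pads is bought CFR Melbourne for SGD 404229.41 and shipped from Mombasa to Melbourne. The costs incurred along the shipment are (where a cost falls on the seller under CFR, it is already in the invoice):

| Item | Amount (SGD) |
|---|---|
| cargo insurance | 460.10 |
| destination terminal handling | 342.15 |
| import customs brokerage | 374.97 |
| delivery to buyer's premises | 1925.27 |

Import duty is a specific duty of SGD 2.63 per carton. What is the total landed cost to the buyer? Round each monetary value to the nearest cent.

Total landed cost: SGD 415529.61

CFR: the seller pays costs through ocean freight to the destination port, but not insurance.
CIF value = CFR price + insurance = 404229.41 + 460.10 = 404689.51
Import duty = 3117 × 2.63 = 8197.71
Buyer bears: insurance 460.10 + destination terminal 342.15 + brokerage 374.97 + delivery 1925.27 + duty 8197.71 = 11300.20
Landed cost = invoice 404229.41 + 11300.20 = 415529.61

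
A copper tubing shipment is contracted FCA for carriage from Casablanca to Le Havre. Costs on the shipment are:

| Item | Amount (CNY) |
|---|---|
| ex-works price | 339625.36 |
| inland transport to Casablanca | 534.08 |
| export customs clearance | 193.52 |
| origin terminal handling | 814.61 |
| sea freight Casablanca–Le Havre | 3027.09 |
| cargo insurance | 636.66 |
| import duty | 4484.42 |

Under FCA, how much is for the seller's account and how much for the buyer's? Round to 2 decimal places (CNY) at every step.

Seller: CNY 340352.96; buyer: CNY 8962.78

FCA: the seller delivers export-cleared goods to the carrier; the buyer bears costs from that point.
Seller's account: goods 339625.36 + inland to port 534.08 + export clearance 193.52 = 340352.96
Buyer's account: origin terminal 814.61 + freight 3027.09 + insurance 636.66 + duty 4484.42 = 8962.78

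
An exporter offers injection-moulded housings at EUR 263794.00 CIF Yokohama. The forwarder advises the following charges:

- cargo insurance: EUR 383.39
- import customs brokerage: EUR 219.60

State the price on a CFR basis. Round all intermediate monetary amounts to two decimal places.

CFR price: EUR 263410.61

Not relevant to the conversion: brokerage — on the buyer under both terms; not part of either seller's price.
From CIF to CFR, the seller no longer bears: insurance.
CFR price = 263794.00 − 383.39 = 263410.61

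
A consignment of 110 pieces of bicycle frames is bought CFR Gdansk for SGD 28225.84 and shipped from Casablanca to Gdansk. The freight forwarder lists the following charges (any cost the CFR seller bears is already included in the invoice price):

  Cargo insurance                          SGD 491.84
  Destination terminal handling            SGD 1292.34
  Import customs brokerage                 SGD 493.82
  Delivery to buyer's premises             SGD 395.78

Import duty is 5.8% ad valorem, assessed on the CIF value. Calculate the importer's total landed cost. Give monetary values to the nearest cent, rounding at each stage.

CFR: the seller pays costs through ocean freight to the destination port, but not insurance.
CIF value = CFR price + insurance = 28225.84 + 491.84 = 28717.68
Import duty = 28717.68 × 5.8% = 1665.63
Buyer bears: insurance 491.84 + destination terminal 1292.34 + brokerage 493.82 + delivery 395.78 + duty 1665.63 = 4339.41
Landed cost = invoice 28225.84 + 4339.41 = 32565.25

Total landed cost: SGD 32565.25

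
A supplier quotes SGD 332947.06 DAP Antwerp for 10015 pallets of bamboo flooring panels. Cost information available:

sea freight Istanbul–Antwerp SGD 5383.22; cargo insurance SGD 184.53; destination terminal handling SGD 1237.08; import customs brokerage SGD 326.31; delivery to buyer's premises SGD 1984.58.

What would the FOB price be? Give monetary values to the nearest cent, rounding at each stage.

Not relevant to the conversion: brokerage — on the buyer under both terms; not part of either seller's price.
From DAP to FOB, the seller no longer bears: freight, insurance, destination terminal, delivery.
FOB price = 332947.06 − 5383.22 − 184.53 − 1237.08 − 1984.58 = 324157.65

FOB price: SGD 324157.65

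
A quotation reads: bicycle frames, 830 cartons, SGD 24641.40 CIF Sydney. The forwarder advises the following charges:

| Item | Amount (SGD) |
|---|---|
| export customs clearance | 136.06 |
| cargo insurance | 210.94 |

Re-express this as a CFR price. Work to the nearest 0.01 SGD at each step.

CFR price: SGD 24430.46

Not relevant to the conversion: export clearance — on the seller under both CIF and CFR; already in the CIF price and stays in the CFR price.
From CIF to CFR, the seller no longer bears: insurance.
CFR price = 24641.40 − 210.94 = 24430.46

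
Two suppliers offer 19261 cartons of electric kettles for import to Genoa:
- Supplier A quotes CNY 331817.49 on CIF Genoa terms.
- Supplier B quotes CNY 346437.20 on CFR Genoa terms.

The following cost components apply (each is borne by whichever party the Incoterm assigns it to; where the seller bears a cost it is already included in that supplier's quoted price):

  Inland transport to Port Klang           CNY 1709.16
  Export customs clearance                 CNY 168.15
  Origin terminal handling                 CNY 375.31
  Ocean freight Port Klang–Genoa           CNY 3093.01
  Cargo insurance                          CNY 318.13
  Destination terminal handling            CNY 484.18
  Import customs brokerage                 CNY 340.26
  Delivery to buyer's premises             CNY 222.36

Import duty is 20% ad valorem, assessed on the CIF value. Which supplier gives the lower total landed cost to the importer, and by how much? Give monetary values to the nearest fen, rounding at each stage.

Supplier A is cheaper by CNY 17925.41

Supplier A (CIF):
The CIF price already equals the CIF value: 331817.49
Import duty = 331817.49 × 20% = 66363.50
Buyer bears (A): 484.18 + 340.26 + 222.36 = 1046.80
Landed cost (A) = invoice 331817.49 + 1046.80 + duty 66363.50 = 399227.79
Supplier B (CFR):
CIF value = CFR price + insurance = 346437.20 + 318.13 = 346755.33
Import duty = 346755.33 × 20% = 69351.07
Buyer bears (B): 318.13 + 484.18 + 340.26 + 222.36 = 1364.93
Landed cost (B) = invoice 346437.20 + 1364.93 + duty 69351.07 = 417153.20
Difference = |399227.79 − 417153.20| = 17925.41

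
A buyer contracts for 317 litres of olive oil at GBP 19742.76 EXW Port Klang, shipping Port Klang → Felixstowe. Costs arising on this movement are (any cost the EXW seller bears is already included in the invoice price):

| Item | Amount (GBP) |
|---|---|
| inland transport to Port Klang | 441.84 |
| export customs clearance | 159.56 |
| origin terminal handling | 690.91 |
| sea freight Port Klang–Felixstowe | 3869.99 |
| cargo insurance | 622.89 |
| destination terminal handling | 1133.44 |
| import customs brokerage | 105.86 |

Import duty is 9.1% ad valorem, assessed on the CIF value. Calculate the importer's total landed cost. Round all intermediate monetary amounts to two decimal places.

Total landed cost: GBP 29090.29

EXW: the seller makes goods available at their premises; the buyer bears all onward costs.
CIF value = EXW price + inland to port + export clearance + origin terminal + freight + insurance = 19742.76 + 441.84 + 159.56 + 690.91 + 3869.99 + 622.89 = 25527.95
Import duty = 25527.95 × 9.1% = 2323.04
Buyer bears: inland to port 441.84 + export clearance 159.56 + origin terminal 690.91 + freight 3869.99 + insurance 622.89 + destination terminal 1133.44 + brokerage 105.86 + duty 2323.04 = 9347.53
Landed cost = invoice 19742.76 + 9347.53 = 29090.29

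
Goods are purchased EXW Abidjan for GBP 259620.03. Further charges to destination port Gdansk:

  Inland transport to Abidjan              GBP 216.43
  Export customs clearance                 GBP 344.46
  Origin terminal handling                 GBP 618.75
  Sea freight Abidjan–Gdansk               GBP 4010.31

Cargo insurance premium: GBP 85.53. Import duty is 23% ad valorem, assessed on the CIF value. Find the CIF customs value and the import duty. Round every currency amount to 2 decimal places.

CIF value: GBP 264895.51; import duty: GBP 60925.97

CIF = EXW price + pre-shipment costs + freight + insurance
CIF = 259620.03 + 216.43 + 344.46 + 618.75 + 4010.31 + 85.53 = 264895.51
Import duty = 264895.51 × 23% = 60925.97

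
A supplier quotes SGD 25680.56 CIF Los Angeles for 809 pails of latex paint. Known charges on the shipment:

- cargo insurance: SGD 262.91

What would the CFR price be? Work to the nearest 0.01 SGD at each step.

CFR price: SGD 25417.65

From CIF to CFR, the seller no longer bears: insurance.
CFR price = 25680.56 − 262.91 = 25417.65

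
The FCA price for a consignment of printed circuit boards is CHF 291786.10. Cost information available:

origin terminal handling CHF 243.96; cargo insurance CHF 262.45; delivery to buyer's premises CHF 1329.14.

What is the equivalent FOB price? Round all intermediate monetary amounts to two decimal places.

Not relevant to the conversion: insurance, delivery — on the buyer under both terms; not part of either seller's price.
From FCA to FOB, the seller additionally bears: origin terminal.
FOB price = 291786.10 + 243.96 = 292030.06

FOB price: CHF 292030.06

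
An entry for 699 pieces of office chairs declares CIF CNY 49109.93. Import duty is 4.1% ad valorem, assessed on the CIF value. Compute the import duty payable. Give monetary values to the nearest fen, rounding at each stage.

Import duty = 49109.93 × 4.1% = 2013.51

Import duty: CNY 2013.51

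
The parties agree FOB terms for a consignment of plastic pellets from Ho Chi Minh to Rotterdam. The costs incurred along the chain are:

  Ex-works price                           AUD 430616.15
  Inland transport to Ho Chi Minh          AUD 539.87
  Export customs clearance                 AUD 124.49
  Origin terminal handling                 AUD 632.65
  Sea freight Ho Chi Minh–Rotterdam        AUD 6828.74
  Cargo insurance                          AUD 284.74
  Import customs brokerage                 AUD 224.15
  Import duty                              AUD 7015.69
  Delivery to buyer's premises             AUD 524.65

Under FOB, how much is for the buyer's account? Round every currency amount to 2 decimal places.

FOB: the seller bears costs until goods are on board at the origin port; the buyer bears freight, insurance and all costs thereafter.
Seller's account: goods 430616.15 + inland to port 539.87 + export clearance 124.49 + origin terminal 632.65 = 431913.16
Buyer's account: freight 6828.74 + insurance 284.74 + brokerage 224.15 + duty 7015.69 + delivery 524.65 = 14877.97

Buyer's account: AUD 14877.97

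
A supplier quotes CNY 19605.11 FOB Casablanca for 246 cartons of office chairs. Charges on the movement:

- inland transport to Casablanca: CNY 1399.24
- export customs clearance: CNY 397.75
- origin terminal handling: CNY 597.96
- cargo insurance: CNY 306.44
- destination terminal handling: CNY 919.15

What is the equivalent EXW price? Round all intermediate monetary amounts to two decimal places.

Not relevant to the conversion: destination terminal, insurance — on the buyer under both terms; not part of either seller's price.
From FOB to EXW, the seller no longer bears: inland to port, export clearance, origin terminal.
EXW price = 19605.11 − 1399.24 − 397.75 − 597.96 = 17210.16

EXW price: CNY 17210.16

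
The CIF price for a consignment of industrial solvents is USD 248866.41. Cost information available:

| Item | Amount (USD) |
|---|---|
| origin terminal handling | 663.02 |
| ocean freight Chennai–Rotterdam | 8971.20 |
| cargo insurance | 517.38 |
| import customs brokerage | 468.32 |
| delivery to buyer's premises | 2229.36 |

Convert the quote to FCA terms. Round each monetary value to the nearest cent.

Not relevant to the conversion: delivery, brokerage — on the buyer under both terms; not part of either seller's price.
From CIF to FCA, the seller no longer bears: origin terminal, freight, insurance.
FCA price = 248866.41 − 663.02 − 8971.20 − 517.38 = 238714.81

FCA price: USD 238714.81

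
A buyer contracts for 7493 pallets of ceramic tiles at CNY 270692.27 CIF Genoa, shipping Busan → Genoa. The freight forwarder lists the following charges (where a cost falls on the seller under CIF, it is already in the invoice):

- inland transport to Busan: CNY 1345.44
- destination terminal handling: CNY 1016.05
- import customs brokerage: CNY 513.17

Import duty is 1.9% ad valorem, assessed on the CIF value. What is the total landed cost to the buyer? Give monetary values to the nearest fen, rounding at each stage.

CIF: the seller pays costs through ocean freight and marine insurance to the destination port.
Already in the invoice (seller's account under CIF): inland to port — exclude.
The CIF price already equals the CIF value: 270692.27
Import duty = 270692.27 × 1.9% = 5143.15
Buyer bears: destination terminal 1016.05 + brokerage 513.17 + duty 5143.15 = 6672.37
Landed cost = invoice 270692.27 + 6672.37 = 277364.64

Total landed cost: CNY 277364.64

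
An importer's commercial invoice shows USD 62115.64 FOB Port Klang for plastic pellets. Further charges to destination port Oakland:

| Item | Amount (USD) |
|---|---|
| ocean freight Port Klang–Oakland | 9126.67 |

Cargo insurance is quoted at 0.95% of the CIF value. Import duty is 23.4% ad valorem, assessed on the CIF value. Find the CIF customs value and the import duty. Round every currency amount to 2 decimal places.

CIF value: USD 71925.60; import duty: USD 16830.59

Let C be the CIF value. C = FOB price + freight + 0.95% × C
C − 0.95% × C = 62115.64 + 9126.67
0.9905 × C = 71242.31
C = 71242.31 / 0.9905 = 71925.60
Insurance premium = 0.95% × 71925.60 = 683.29
Import duty = 71925.60 × 23.4% = 16830.59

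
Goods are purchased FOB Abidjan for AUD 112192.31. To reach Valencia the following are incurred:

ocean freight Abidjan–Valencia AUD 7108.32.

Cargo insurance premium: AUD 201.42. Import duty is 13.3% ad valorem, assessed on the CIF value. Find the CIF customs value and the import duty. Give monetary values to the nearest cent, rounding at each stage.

CIF value: AUD 119502.05; import duty: AUD 15893.77

CIF = FOB price + freight + insurance
CIF = 112192.31 + 7108.32 + 201.42 = 119502.05
Import duty = 119502.05 × 13.3% = 15893.77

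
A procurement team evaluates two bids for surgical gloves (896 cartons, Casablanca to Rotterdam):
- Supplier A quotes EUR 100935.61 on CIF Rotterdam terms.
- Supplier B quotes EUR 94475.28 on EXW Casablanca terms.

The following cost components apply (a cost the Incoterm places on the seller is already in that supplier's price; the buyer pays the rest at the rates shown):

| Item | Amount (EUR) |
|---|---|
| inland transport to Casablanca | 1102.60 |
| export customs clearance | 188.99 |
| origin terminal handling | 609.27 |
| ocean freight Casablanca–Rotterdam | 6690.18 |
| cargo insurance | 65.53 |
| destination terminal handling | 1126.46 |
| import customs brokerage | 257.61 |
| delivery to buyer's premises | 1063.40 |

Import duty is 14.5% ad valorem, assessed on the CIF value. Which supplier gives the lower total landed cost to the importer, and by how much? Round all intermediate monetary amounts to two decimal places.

Supplier A (CIF):
The CIF price already equals the CIF value: 100935.61
Import duty = 100935.61 × 14.5% = 14635.66
Buyer bears (A): 1126.46 + 257.61 + 1063.40 = 2447.47
Landed cost (A) = invoice 100935.61 + 2447.47 + duty 14635.66 = 118018.74
Supplier B (EXW):
CIF value = EXW price + inland to port + export clearance + origin terminal + freight + insurance = 94475.28 + 1102.60 + 188.99 + 609.27 + 6690.18 + 65.53 = 103131.85
Import duty = 103131.85 × 14.5% = 14954.12
Buyer bears (B): 1102.60 + 188.99 + 609.27 + 6690.18 + 65.53 + 1126.46 + 257.61 + 1063.40 = 11104.04
Landed cost (B) = invoice 94475.28 + 11104.04 + duty 14954.12 = 120533.44
Difference = |118018.74 − 120533.44| = 2514.70

Supplier A is cheaper by EUR 2514.70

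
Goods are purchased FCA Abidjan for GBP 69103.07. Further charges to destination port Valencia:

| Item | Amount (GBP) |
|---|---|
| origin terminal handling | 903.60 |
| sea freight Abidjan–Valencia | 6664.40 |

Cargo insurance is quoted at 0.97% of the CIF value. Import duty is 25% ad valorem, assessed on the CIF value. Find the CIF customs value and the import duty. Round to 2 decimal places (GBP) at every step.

Let C be the CIF value. C = FCA price + pre-shipment costs + freight + 0.97% × C
C − 0.97% × C = 69103.07 + 903.60 + 6664.40
0.9903 × C = 76671.07
C = 76671.07 / 0.9903 = 77422.06
Insurance premium = 0.97% × 77422.06 = 750.99
Import duty = 77422.06 × 25% = 19355.52

CIF value: GBP 77422.06; import duty: GBP 19355.52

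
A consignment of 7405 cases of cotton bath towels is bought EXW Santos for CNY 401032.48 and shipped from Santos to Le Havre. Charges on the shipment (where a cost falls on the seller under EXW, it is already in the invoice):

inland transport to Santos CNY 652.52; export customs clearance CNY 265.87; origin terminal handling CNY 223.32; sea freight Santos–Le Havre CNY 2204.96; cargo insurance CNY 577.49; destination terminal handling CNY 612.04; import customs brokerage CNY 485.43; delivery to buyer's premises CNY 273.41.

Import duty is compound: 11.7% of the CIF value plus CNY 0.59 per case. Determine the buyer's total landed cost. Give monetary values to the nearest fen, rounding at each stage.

EXW: the seller makes goods available at their premises; the buyer bears all onward costs.
CIF value = EXW price + inland to port + export clearance + origin terminal + freight + insurance = 401032.48 + 652.52 + 265.87 + 223.32 + 2204.96 + 577.49 = 404956.64
Ad valorem component: 404956.64 × 11.7% = 47379.93
Specific component: 7405 × 0.59 = 4368.95
Import duty = 47379.93 + 4368.95 = 51748.88
Buyer bears: inland to port 652.52 + export clearance 265.87 + origin terminal 223.32 + freight 2204.96 + insurance 577.49 + destination terminal 612.04 + brokerage 485.43 + delivery 273.41 + duty 51748.88 = 57043.92
Landed cost = invoice 401032.48 + 57043.92 = 458076.40

Total landed cost: CNY 458076.40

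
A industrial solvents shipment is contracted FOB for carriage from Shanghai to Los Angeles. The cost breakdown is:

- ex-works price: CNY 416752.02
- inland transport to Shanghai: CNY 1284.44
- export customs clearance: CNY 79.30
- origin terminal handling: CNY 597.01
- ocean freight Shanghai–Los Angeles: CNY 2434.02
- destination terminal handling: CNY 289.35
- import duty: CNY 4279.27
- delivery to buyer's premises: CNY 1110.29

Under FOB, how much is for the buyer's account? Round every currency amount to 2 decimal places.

Buyer's account: CNY 8112.93

FOB: the seller bears costs until goods are on board at the origin port; the buyer bears freight, insurance and all costs thereafter.
Seller's account: goods 416752.02 + inland to port 1284.44 + export clearance 79.30 + origin terminal 597.01 = 418712.77
Buyer's account: freight 2434.02 + destination terminal 289.35 + duty 4279.27 + delivery 1110.29 = 8112.93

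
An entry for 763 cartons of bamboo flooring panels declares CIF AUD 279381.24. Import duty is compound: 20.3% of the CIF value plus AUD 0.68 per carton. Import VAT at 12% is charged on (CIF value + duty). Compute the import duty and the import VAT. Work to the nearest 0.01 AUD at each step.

Ad valorem component: 279381.24 × 20.3% = 56714.39
Specific component: 763 × 0.68 = 518.84
Import duty = 56714.39 + 518.84 = 57233.23
VAT base = CIF + duty = 279381.24 + 57233.23 = 336614.47
Import VAT = 336614.47 × 12% = 40393.74

Import duty: AUD 57233.23; import VAT: AUD 40393.74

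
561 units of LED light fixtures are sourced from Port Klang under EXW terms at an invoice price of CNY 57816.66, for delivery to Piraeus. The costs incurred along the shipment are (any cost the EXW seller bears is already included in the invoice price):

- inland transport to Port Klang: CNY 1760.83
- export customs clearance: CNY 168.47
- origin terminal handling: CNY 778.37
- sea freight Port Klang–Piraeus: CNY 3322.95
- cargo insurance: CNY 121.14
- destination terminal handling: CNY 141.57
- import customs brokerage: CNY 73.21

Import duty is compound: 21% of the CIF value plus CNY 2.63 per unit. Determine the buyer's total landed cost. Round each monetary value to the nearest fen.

EXW: the seller makes goods available at their premises; the buyer bears all onward costs.
CIF value = EXW price + inland to port + export clearance + origin terminal + freight + insurance = 57816.66 + 1760.83 + 168.47 + 778.37 + 3322.95 + 121.14 = 63968.42
Ad valorem component: 63968.42 × 21% = 13433.37
Specific component: 561 × 2.63 = 1475.43
Import duty = 13433.37 + 1475.43 = 14908.80
Buyer bears: inland to port 1760.83 + export clearance 168.47 + origin terminal 778.37 + freight 3322.95 + insurance 121.14 + destination terminal 141.57 + brokerage 73.21 + duty 14908.80 = 21275.34
Landed cost = invoice 57816.66 + 21275.34 = 79092.00

Total landed cost: CNY 79092.00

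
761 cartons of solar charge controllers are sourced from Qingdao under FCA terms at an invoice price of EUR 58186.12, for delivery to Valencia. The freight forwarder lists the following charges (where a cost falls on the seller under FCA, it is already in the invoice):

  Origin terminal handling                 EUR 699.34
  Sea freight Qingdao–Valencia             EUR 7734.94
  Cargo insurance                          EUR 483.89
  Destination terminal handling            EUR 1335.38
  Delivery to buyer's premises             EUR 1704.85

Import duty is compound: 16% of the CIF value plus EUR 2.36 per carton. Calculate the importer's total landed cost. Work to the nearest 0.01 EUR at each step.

FCA: the seller delivers export-cleared goods to the carrier; the buyer bears costs from that point.
CIF value = FCA price + origin terminal + freight + insurance = 58186.12 + 699.34 + 7734.94 + 483.89 = 67104.29
Ad valorem component: 67104.29 × 16% = 10736.69
Specific component: 761 × 2.36 = 1795.96
Import duty = 10736.69 + 1795.96 = 12532.65
Buyer bears: origin terminal 699.34 + freight 7734.94 + insurance 483.89 + destination terminal 1335.38 + delivery 1704.85 + duty 12532.65 = 24491.05
Landed cost = invoice 58186.12 + 24491.05 = 82677.17

Total landed cost: EUR 82677.17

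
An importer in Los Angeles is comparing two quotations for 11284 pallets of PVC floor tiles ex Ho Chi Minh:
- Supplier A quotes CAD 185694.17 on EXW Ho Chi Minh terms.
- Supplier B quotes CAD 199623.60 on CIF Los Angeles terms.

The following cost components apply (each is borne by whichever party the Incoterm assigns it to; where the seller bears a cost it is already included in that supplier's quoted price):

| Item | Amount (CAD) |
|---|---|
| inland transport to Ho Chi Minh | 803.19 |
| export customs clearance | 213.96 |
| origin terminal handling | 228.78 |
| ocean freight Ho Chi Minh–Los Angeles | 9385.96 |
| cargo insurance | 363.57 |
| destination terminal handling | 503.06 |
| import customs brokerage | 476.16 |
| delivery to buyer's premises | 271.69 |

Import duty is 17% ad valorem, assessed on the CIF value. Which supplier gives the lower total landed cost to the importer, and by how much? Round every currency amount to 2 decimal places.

Supplier A (EXW):
CIF value = EXW price + inland to port + export clearance + origin terminal + freight + insurance = 185694.17 + 803.19 + 213.96 + 228.78 + 9385.96 + 363.57 = 196689.63
Import duty = 196689.63 × 17% = 33437.24
Buyer bears (A): 803.19 + 213.96 + 228.78 + 9385.96 + 363.57 + 503.06 + 476.16 + 271.69 = 12246.37
Landed cost (A) = invoice 185694.17 + 12246.37 + duty 33437.24 = 231377.78
Supplier B (CIF):
The CIF price already equals the CIF value: 199623.60
Import duty = 199623.60 × 17% = 33936.01
Buyer bears (B): 503.06 + 476.16 + 271.69 = 1250.91
Landed cost (B) = invoice 199623.60 + 1250.91 + duty 33936.01 = 234810.52
Difference = |231377.78 − 234810.52| = 3432.74

Supplier A is cheaper by CAD 3432.74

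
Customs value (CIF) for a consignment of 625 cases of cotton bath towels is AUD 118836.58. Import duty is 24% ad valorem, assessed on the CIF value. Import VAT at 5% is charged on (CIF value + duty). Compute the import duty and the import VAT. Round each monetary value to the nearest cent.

Import duty = 118836.58 × 24% = 28520.78
VAT base = CIF + duty = 118836.58 + 28520.78 = 147357.36
Import VAT = 147357.36 × 5% = 7367.87

Import duty: AUD 28520.78; import VAT: AUD 7367.87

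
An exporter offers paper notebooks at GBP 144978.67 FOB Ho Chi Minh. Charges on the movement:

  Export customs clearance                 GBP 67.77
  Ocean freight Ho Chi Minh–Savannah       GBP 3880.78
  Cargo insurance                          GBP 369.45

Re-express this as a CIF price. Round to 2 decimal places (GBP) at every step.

Not relevant to the conversion: export clearance — on the seller under both FOB and CIF; already in the FOB price and stays in the CIF price.
From FOB to CIF, the seller additionally bears: freight, insurance.
CIF price = 144978.67 + 3880.78 + 369.45 = 149228.90

CIF price: GBP 149228.90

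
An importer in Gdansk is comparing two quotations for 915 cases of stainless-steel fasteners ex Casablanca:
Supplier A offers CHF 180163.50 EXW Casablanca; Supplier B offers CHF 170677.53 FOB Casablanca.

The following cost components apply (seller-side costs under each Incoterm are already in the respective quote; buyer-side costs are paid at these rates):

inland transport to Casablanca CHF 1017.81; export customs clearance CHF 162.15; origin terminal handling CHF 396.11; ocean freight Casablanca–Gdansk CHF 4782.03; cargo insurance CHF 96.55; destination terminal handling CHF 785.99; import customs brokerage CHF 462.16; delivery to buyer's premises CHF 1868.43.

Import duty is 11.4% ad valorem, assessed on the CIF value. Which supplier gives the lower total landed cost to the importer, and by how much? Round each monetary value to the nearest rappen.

Supplier B is cheaper by CHF 12323.11

Supplier A (EXW):
CIF value = EXW price + inland to port + export clearance + origin terminal + freight + insurance = 180163.50 + 1017.81 + 162.15 + 396.11 + 4782.03 + 96.55 = 186618.15
Import duty = 186618.15 × 11.4% = 21274.47
Buyer bears (A): 1017.81 + 162.15 + 396.11 + 4782.03 + 96.55 + 785.99 + 462.16 + 1868.43 = 9571.23
Landed cost (A) = invoice 180163.50 + 9571.23 + duty 21274.47 = 211009.20
Supplier B (FOB):
CIF value = FOB price + freight + insurance = 170677.53 + 4782.03 + 96.55 = 175556.11
Import duty = 175556.11 × 11.4% = 20013.40
Buyer bears (B): 4782.03 + 96.55 + 785.99 + 462.16 + 1868.43 = 7995.16
Landed cost (B) = invoice 170677.53 + 7995.16 + duty 20013.40 = 198686.09
Difference = |211009.20 − 198686.09| = 12323.11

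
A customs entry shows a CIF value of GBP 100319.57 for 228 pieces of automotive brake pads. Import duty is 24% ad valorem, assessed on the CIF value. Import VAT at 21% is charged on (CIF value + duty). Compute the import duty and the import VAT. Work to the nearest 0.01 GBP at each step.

Import duty: GBP 24076.70; import VAT: GBP 26123.22

Import duty = 100319.57 × 24% = 24076.70
VAT base = CIF + duty = 100319.57 + 24076.70 = 124396.27
Import VAT = 124396.27 × 21% = 26123.22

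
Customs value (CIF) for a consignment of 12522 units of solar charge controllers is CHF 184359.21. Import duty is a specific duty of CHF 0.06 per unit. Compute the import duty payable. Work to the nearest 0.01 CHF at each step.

Import duty: CHF 751.32

Import duty = 12522 × 0.06 = 751.32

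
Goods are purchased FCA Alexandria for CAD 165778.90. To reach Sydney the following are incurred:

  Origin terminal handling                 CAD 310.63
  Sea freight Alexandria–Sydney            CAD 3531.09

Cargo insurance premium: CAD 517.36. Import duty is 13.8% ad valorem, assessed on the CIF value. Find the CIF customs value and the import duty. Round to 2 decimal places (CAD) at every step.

CIF value: CAD 170137.98; import duty: CAD 23479.04

CIF = FCA price + pre-shipment costs + freight + insurance
CIF = 165778.90 + 310.63 + 3531.09 + 517.36 = 170137.98
Import duty = 170137.98 × 13.8% = 23479.04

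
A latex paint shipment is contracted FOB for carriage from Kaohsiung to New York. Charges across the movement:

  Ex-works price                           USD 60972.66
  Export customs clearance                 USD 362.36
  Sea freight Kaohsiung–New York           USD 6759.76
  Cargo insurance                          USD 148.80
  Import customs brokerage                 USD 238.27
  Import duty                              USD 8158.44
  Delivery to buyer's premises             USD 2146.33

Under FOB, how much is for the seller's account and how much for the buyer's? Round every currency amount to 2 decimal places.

Seller: USD 61335.02; buyer: USD 17451.60

FOB: the seller bears costs until goods are on board at the origin port; the buyer bears freight, insurance and all costs thereafter.
Seller's account: goods 60972.66 + export clearance 362.36 = 61335.02
Buyer's account: freight 6759.76 + insurance 148.80 + brokerage 238.27 + duty 8158.44 + delivery 2146.33 = 17451.60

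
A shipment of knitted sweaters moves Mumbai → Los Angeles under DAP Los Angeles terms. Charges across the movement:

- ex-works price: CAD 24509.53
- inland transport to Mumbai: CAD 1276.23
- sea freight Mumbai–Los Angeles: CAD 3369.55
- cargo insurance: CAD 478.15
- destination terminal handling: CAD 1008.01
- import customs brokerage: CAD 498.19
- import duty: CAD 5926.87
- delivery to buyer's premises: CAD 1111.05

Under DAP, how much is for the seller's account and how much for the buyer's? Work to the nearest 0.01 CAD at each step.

Seller: CAD 31752.52; buyer: CAD 6425.06

DAP: the seller bears all costs to the named destination except import duty and clearance.
Seller's account: goods 24509.53 + inland to port 1276.23 + freight 3369.55 + insurance 478.15 + destination terminal 1008.01 + delivery 1111.05 = 31752.52
Buyer's account: brokerage 498.19 + duty 5926.87 = 6425.06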